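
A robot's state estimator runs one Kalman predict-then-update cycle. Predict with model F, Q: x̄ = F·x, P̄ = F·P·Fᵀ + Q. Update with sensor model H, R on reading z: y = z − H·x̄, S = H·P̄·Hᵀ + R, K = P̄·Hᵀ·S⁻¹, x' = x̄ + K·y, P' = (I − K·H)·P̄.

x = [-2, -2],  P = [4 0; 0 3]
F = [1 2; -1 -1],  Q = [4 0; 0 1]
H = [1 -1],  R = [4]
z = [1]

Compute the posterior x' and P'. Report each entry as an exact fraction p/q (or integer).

x̄ = F·x = [-6, 4]
P̄ = F·P·Fᵀ + Q = [20 -10; -10 8]
y = z − H·x̄ = [11]
S = H·P̄·Hᵀ + R = [52]
K = P̄·Hᵀ·S⁻¹ = [15/26; -9/26]
x' = x̄ + K·y = [9/26, 5/26]
P' = (I − K·H)·P̄ = [35/13 5/13; 5/13 23/13]

x' = [9/26, 5/26]
P' = [35/13 5/13; 5/13 23/13]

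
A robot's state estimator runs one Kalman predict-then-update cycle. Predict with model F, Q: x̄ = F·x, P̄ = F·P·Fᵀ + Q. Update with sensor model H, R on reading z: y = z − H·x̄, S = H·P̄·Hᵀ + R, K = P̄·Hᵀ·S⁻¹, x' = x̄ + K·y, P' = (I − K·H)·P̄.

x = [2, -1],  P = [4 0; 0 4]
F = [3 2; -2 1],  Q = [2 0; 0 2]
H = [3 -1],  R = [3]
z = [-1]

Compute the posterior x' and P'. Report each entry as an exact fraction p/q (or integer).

x̄ = F·x = [4, -5]
P̄ = F·P·Fᵀ + Q = [54 -16; -16 22]
y = z − H·x̄ = [-18]
S = H·P̄·Hᵀ + R = [607]
K = P̄·Hᵀ·S⁻¹ = [178/607; -70/607]
x' = x̄ + K·y = [-776/607, -1775/607]
P' = (I − K·H)·P̄ = [1094/607 2748/607; 2748/607 8454/607]

x' = [-776/607, -1775/607]
P' = [1094/607 2748/607; 2748/607 8454/607]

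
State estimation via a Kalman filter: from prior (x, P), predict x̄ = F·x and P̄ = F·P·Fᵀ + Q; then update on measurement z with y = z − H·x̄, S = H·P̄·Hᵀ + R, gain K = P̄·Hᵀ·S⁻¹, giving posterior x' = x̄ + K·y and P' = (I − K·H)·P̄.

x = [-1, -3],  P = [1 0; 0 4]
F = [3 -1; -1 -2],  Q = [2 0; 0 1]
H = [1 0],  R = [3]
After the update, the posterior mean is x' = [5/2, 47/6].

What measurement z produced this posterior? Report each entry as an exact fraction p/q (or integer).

z = [3]

x̄ = F·x = [0, 7]
P̄ = F·P·Fᵀ + Q = [15 5; 5 18]
S = H·P̄·Hᵀ + R = [18]
K = P̄·Hᵀ·S⁻¹ = [5/6; 5/18]
x' − x̄ = [5/2, 5/6] = K·y
y = (KᵀK)⁻¹·Kᵀ·(x' − x̄) = [3]
z = y + H·x̄ = [3] + [0] = [3]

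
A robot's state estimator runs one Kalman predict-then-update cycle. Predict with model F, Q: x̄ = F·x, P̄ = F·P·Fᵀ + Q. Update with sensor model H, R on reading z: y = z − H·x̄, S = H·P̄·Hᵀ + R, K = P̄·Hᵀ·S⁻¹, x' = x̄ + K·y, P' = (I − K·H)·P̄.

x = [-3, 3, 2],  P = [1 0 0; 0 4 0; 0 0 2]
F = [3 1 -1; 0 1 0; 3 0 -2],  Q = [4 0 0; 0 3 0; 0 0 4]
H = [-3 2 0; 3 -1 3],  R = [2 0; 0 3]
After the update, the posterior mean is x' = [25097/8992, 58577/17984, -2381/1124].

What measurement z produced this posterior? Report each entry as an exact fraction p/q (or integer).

z = [-2, -1]

x̄ = F·x = [-8, 3, -13]
P̄ = F·P·Fᵀ + Q = [19 4 13; 4 7 0; 13 0 21]
S = H·P̄·Hᵀ + R = [153 -266; -266 580]
K = P̄·Hᵀ·S⁻¹ = [-987/4496 521/8992; 1245/8992 1297/17984; 141/562 327/1124]
x' − x̄ = [97033/8992, 4625/17984, 12231/1124] = K·y
y = (KᵀK)⁻¹·Kᵀ·(x' − x̄) = [-32, 65]
z = y + H·x̄ = [-32, 65] + [30, -66] = [-2, -1]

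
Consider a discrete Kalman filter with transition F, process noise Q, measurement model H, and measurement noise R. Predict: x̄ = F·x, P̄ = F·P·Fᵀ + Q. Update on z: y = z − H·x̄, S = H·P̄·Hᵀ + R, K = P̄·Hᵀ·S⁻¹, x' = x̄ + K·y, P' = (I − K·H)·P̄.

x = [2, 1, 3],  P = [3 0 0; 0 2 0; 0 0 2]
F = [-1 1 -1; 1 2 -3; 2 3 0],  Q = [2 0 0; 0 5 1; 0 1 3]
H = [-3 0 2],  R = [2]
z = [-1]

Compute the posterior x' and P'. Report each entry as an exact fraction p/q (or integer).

x̄ = F·x = [-4, -5, 7]
P̄ = F·P·Fᵀ + Q = [9 7 0; 7 34 19; 0 19 33]
y = z − H·x̄ = [-27]
S = H·P̄·Hᵀ + R = [215]
K = P̄·Hᵀ·S⁻¹ = [-27/215; 17/215; 66/215]
x' = x̄ + K·y = [-131/215, -1534/215, -277/215]
P' = (I − K·H)·P̄ = [1206/215 1964/215 1782/215; 1964/215 7021/215 2963/215; 1782/215 2963/215 2739/215]

x' = [-131/215, -1534/215, -277/215]
P' = [1206/215 1964/215 1782/215; 1964/215 7021/215 2963/215; 1782/215 2963/215 2739/215]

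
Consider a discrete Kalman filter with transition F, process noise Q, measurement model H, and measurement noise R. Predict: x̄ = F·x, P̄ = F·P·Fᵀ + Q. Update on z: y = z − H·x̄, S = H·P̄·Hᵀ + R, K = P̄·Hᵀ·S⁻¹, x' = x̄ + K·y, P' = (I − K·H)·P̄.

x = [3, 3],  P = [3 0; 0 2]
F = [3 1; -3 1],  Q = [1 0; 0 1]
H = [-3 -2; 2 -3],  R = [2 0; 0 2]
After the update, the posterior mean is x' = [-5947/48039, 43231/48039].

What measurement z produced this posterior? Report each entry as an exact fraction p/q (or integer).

x̄ = F·x = [12, -6]
P̄ = F·P·Fᵀ + Q = [30 -25; -25 30]
S = H·P̄·Hᵀ + R = [92 -125; -125 692]
K = P̄·Hᵀ·S⁻¹ = [-10805/48039 7420/48039; -7120/48039 -11005/48039]
x' − x̄ = [-582415/48039, 331465/48039] = K·y
y = (KᵀK)⁻¹·Kᵀ·(x' − x̄) = [23, -45]
z = y + H·x̄ = [23, -45] + [-24, 42] = [-1, -3]

z = [-1, -3]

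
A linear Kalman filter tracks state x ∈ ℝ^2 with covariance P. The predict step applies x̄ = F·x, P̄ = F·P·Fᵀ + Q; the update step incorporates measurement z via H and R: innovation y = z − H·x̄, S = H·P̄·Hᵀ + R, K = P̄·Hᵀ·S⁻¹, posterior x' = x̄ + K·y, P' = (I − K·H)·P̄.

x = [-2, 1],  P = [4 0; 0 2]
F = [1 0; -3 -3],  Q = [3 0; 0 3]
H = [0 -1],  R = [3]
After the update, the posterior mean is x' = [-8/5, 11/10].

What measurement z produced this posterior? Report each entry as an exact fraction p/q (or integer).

x̄ = F·x = [-2, 3]
P̄ = F·P·Fᵀ + Q = [7 -12; -12 57]
S = H·P̄·Hᵀ + R = [60]
K = P̄·Hᵀ·S⁻¹ = [1/5; -19/20]
x' − x̄ = [2/5, -19/10] = K·y
y = (KᵀK)⁻¹·Kᵀ·(x' − x̄) = [2]
z = y + H·x̄ = [2] + [-3] = [-1]

z = [-1]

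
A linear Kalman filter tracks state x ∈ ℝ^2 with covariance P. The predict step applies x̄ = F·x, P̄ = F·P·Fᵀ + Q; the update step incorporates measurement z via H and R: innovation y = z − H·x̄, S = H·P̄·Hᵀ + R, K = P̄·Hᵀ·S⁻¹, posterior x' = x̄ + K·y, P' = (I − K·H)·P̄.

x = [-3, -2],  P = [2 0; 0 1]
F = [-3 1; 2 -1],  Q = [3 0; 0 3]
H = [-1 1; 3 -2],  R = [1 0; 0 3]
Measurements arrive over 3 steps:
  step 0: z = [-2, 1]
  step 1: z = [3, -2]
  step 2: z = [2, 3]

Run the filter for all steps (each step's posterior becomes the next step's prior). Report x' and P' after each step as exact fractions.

step 0: x' = [17/40, -47/85], P' = [43/40 6/5; 6/5 147/85]
step 1: x' = [-5645/62563, 103138/62563], P' = [137127/125126 76482/62563; 76482/62563 109254/62563]
step 2: x' = [6523908/7745623, 6241463/7745623], P' = [8490510/7745623 9469605/7745623; 9469605/7745623 13525278/7745623]

step 0: x̄ = F·x = [7, -4]
step 0: P̄ = F·P·Fᵀ + Q = [22 -13; -13 12]
step 0: y = z − H·x̄ = [9, -28]
step 0: S = H·P̄·Hᵀ + R = [61 -155; -155 405]
step 0: K = P̄·Hᵀ·S⁻¹ = [1/8 11/40; 9/17 4/85]
step 0: x' = x̄ + K·y = [17/40, -47/85]
step 0: P' = (I − K·H)·P̄ = [43/40 6/5; 6/5 147/85]
step 1: x̄ = F·x = [-1243/680, 477/340]
step 1: P̄ = F·P·Fᵀ + Q = [4899/680 -741/340; -741/340 719/170]
step 1: y = z − H·x̄ = [-157/680, 4277/680]
step 1: S = H·P̄·Hᵀ + R = [11419/680 -27859/680; -27859/680 75419/680]
step 1: K = P̄·Hᵀ·S⁻¹ = [15837/125126 35151/125126; 32772/62563 3646/62563]
step 1: x' = x̄ + K·y = [-5645/62563, 103138/62563]
step 1: P' = (I − K·H)·P̄ = [137127/125126 76482/62563; 76482/62563 109254/62563]
step 2: x̄ = F·x = [120073/62563, -114428/62563]
step 2: P̄ = F·P·Fᵀ + Q = [910245/125126 -138225/62563; -138225/62563 265269/62563]
step 2: y = z − H·x̄ = [359627/62563, -401386/62563]
step 2: S = H·P̄·Hᵀ + R = [2118809/125126 -5174061/125126; -5174061/125126 14007135/125126]
step 2: K = P̄·Hᵀ·S⁻¹ = [979095/7745623 2177440/7745623; 4055673/7745623 452753/7745623]
step 2: x' = x̄ + K·y = [6523908/7745623, 6241463/7745623]
step 2: P' = (I − K·H)·P̄ = [8490510/7745623 9469605/7745623; 9469605/7745623 13525278/7745623]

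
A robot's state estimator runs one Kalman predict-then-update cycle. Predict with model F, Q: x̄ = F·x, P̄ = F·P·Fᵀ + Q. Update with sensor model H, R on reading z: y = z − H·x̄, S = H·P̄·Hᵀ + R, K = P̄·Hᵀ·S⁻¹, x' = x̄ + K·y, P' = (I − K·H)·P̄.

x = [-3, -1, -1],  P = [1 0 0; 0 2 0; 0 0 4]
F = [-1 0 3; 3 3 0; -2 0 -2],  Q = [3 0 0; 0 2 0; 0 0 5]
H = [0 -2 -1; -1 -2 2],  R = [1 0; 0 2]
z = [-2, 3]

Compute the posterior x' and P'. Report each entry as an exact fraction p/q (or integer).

x' = [32405/10644, -8669/21288, 57401/21288]
P' = [58405/5322 -19801/10644 35953/10644; -19801/10644 10237/21288 -12217/21288; 35953/10644 -12217/21288 29017/21288]

x̄ = F·x = [0, -12, 8]
P̄ = F·P·Fᵀ + Q = [40 -3 -22; -3 29 -6; -22 -6 25]
y = z − H·x̄ = [-18, -37]
S = H·P̄·Hᵀ + R = [118 50; 50 382]
K = P̄·Hᵀ·S⁻¹ = [3649/10644 -2651/10644; -8257/21288 -2653/21288; -4583/21288 5281/21288]
x' = x̄ + K·y = [32405/10644, -8669/21288, 57401/21288]
P' = (I − K·H)·P̄ = [58405/5322 -19801/10644 35953/10644; -19801/10644 10237/21288 -12217/21288; 35953/10644 -12217/21288 29017/21288]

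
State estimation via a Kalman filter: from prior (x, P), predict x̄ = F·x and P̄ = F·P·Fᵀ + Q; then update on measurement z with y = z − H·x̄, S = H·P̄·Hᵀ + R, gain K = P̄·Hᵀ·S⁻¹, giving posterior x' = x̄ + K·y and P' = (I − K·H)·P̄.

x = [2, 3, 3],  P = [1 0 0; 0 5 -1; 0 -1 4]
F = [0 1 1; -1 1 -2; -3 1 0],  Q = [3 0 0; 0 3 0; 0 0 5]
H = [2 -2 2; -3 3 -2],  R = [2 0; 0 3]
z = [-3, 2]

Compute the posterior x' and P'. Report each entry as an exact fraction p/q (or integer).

x' = [273/94, 1429/1128, -609/188]
P' = [231/47 955/188 27/94; 955/188 19771/2256 1673/376; 27/94 1673/376 981/188]

x̄ = F·x = [6, -5, -3]
P̄ = F·P·Fᵀ + Q = [10 -2 4; -2 29 10; 4 10 19]
y = z − H·x̄ = [-19, 29]
S = H·P̄·Hᵀ + R = [202 -274; -274 394]
K = P̄·Hᵀ·S⁻¹ = [23/188 -5/188; 1727/2256 1619/2256; 397/376 257/376]
x' = x̄ + K·y = [273/94, 1429/1128, -609/188]
P' = (I − K·H)·P̄ = [231/47 955/188 27/94; 955/188 19771/2256 1673/376; 27/94 1673/376 981/188]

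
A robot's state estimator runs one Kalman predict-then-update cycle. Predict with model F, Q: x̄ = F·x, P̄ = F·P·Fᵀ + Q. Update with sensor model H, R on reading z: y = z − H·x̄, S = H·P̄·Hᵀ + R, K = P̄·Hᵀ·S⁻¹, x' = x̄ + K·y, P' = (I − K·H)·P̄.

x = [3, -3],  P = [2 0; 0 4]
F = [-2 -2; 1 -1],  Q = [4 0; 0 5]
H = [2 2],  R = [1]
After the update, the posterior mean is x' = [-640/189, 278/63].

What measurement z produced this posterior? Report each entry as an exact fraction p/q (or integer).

x̄ = F·x = [0, 6]
P̄ = F·P·Fᵀ + Q = [28 4; 4 11]
S = H·P̄·Hᵀ + R = [189]
K = P̄·Hᵀ·S⁻¹ = [64/189; 10/63]
x' − x̄ = [-640/189, -100/63] = K·y
y = (KᵀK)⁻¹·Kᵀ·(x' − x̄) = [-10]
z = y + H·x̄ = [-10] + [12] = [2]

z = [2]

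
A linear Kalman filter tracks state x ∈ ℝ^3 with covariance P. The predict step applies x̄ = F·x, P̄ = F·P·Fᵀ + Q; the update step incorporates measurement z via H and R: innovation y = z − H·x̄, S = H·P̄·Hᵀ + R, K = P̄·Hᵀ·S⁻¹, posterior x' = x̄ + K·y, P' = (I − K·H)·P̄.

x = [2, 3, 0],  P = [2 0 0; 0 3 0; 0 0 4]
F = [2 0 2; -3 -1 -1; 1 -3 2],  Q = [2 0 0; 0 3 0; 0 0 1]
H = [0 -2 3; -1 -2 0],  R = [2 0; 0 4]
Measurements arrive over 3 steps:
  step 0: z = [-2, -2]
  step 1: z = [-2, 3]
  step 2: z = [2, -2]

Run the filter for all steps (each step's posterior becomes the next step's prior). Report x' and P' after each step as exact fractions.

step 0: x' = [19967/8673, -12071/17346, -9928/8673], P' = [71086/8673 -37559/8673 -24104/8673; -37559/8673 55745/17346 18100/8673; -24104/8673 18100/8673 13666/8673]
step 1: x' = [-4874799/147648437, -210752189/147648437, -236011372/147648437], P' = [710624228/147648437 -361110092/147648437 -228707004/147648437; -361110092/147648437 301374154/147648437 192010482/147648437; -228707004/147648437 192010482/147648437 154523322/147648437]
step 2: x' = [-386224512066/148156022497, 333482616190/148156022497, 1596810801086/740780112485], P' = [661811752944/148156022497 -330049221926/148156022497 -207253984268/148156022497; -330049221926/148156022497 282082629505/148156022497 178665716522/148156022497; -207253984268/148156022497 178665716522/148156022497 726771092986/740780112485]

step 0: x̄ = F·x = [4, -9, -7]
step 0: P̄ = F·P·Fᵀ + Q = [26 -20 20; -20 28 -5; 20 -5 46]
step 0: y = z − H·x̄ = [1, -16]
step 0: S = H·P̄·Hᵀ + R = [588 42; 42 62]
step 0: K = P̄·Hᵀ·S⁻¹ = [1403/8673 48/413; -1445/17346 -433/826; 2399/8673 -144/413]
step 0: x' = x̄ + K·y = [19967/8673, -12071/17346, -9928/8673]
step 0: P' = (I − K·H)·P̄ = [71086/8673 -37559/8673 -24104/8673; -37559/8673 55745/17346 18100/8673; -24104/8673 18100/8673 13666/8673]
step 1: x̄ = F·x = [20078/8673, -87875/17346, 1735/826]
step 1: P̄ = F·P·Fᵀ + Q = [163522/8673 -222098/8673 8046/413; -222098/8673 747107/17346 -25773/826; 8046/413 -25773/826 4041/118]
step 1: y = z − H·x̄ = [-319747/17346, -13926/2891]
step 1: S = H·P̄·Hᵀ + R = [14864159/17346 722273/2891; 722273/2891 268012/2891]
step 1: K = P̄·Hᵀ·S⁻¹ = [18049586/147648437 2898989/147648437; -13358431/147648437 -60409554/147648437; 39774501/147648437 -38828490/147648437]
step 1: x' = x̄ + K·y = [-4874799/147648437, -210752189/147648437, -236011372/147648437]
step 1: P' = (I − K·H)·P̄ = [710624228/147648437 -361110092/147648437 -228707004/147648437; -361110092/147648437 301374154/147648437 192010482/147648437; -228707004/147648437 192010482/147648437 154523322/147648437]
step 2: x̄ = F·x = [-481772342/147648437, 461387958/147648437, 155359024/147648437]
step 2: P̄ = F·P·Fᵀ + Q = [1926231042/147648437 -2404936760/147648437 1681697380/147648437; -2404936760/147648437 4139579227/147648437 -2632718092/147648437; 1681697380/147648437 -2632718092/147648437 3136440091/147648437]
step 2: y = z − H·x̄ = [751995718/147648437, 145706700/147648437]
step 2: S = H·P̄·Hᵀ + R = [76674191705/147648437 22499659800/147648437; 22499659800/147648437 9455394658/147648437]
step 2: K = P̄·Hᵀ·S⁻¹ = [19168245524/148156022497 -428327273/148156022497; -14084054722/148156022497 -58529009271/148156022497; 196828056869/740780112485 -37519362194/148156022497]
step 2: x' = x̄ + K·y = [-386224512066/148156022497, 333482616190/148156022497, 1596810801086/740780112485]
step 2: P' = (I − K·H)·P̄ = [661811752944/148156022497 -330049221926/148156022497 -207253984268/148156022497; -330049221926/148156022497 282082629505/148156022497 178665716522/148156022497; -207253984268/148156022497 178665716522/148156022497 726771092986/740780112485]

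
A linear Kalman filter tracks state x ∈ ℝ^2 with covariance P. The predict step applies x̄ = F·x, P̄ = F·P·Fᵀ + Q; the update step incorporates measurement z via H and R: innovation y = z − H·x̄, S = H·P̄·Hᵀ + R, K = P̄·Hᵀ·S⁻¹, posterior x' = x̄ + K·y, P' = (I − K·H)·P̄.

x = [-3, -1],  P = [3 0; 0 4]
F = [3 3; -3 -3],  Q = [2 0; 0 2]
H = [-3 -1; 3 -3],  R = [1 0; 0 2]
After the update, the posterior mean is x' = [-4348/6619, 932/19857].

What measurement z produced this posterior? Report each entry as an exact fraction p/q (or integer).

x̄ = F·x = [-12, 12]
P̄ = F·P·Fᵀ + Q = [65 -63; -63 65]
S = H·P̄·Hᵀ + R = [273 -768; -768 2306]
K = P̄·Hᵀ·S⁻¹ = [-1580/6619 576/6619; -4484/19857 -1600/6619]
x' − x̄ = [75080/6619, -237352/19857] = K·y
y = (KᵀK)⁻¹·Kᵀ·(x' − x̄) = [-22, 70]
z = y + H·x̄ = [-22, 70] + [24, -72] = [2, -2]

z = [2, -2]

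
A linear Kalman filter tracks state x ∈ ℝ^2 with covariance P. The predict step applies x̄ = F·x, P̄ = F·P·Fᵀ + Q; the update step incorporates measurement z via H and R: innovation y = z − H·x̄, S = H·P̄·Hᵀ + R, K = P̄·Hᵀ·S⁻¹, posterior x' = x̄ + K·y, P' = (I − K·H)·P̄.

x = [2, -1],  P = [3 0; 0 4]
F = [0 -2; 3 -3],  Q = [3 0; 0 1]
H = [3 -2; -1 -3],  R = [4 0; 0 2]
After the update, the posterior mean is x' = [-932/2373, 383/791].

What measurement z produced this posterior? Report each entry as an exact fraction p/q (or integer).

z = [-2, -1]

x̄ = F·x = [2, 9]
P̄ = F·P·Fᵀ + Q = [19 24; 24 64]
S = H·P̄·Hᵀ + R = [143 159; 159 741]
K = P̄·Hᵀ·S⁻¹ = [3523/13447 -7222/40341; -1192/13447 -3664/13447]
x' − x̄ = [-5678/2373, -6736/791] = K·y
y = (KᵀK)⁻¹·Kᵀ·(x' − x̄) = [10, 28]
z = y + H·x̄ = [10, 28] + [-12, -29] = [-2, -1]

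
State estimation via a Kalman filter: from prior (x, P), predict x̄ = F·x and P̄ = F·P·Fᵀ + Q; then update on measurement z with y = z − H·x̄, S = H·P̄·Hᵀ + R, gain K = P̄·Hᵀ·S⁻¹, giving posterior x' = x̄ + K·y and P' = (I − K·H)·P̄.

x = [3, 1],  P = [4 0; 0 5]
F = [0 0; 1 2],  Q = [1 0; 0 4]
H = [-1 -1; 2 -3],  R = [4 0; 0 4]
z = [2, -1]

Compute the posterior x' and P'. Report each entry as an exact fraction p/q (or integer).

x̄ = F·x = [0, 5]
P̄ = F·P·Fᵀ + Q = [1 0; 0 28]
y = z − H·x̄ = [7, 14]
S = H·P̄·Hᵀ + R = [33 82; 82 260]
K = P̄·Hᵀ·S⁻¹ = [-53/232 37/464; -49/232 -119/464]
x' = x̄ + K·y = [-14/29, -2/29]
P' = (I − K·H)·P̄ = [71/116 35/116; 35/116 63/116]

x' = [-14/29, -2/29]
P' = [71/116 35/116; 35/116 63/116]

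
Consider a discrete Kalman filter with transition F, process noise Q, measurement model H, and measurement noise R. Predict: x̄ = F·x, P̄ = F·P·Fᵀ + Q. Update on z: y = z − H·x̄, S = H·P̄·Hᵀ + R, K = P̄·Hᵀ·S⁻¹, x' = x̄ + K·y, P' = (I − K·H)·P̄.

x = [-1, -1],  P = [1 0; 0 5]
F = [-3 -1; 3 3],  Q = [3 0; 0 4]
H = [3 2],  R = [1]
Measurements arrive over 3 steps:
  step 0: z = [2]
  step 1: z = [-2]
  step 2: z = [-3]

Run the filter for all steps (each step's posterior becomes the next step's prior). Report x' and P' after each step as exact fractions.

step 0: x̄ = F·x = [4, -6]
step 0: P̄ = F·P·Fᵀ + Q = [17 -24; -24 58]
step 0: y = z − H·x̄ = [2]
step 0: S = H·P̄·Hᵀ + R = [98]
step 0: K = P̄·Hᵀ·S⁻¹ = [3/98; 22/49]
step 0: x' = x̄ + K·y = [199/49, -250/49]
step 0: P' = (I − K·H)·P̄ = [1657/98 -1242/49; -1242/49 1874/49]
step 1: x̄ = F·x = [-347/49, -153/49]
step 1: P̄ = F·P·Fᵀ + Q = [4051/98 3651/98; 3651/98 4325/98]
step 1: y = z − H·x̄ = [1249/49]
step 1: S = H·P̄·Hᵀ + R = [97669/98]
step 1: K = P̄·Hᵀ·S⁻¹ = [19455/97669; 19603/97669]
step 1: x' = x̄ + K·y = [-195752/97669, 194710/97669]
step 1: P' = (I − K·H)·P̄ = [175103/97669 -252927/97669; -252927/97669 389192/97669]
step 2: x̄ = F·x = [35686/8879, -3126/97669]
step 2: P̄ = F·P·Fᵀ + Q = [67324/8879 26511/8879; 26511/8879 916645/97669]
step 2: y = z − H·x̄ = [-1464393/97669]
step 2: S = H·P̄·Hᵀ + R = [13928777/97669]
step 2: K = P̄·Hᵀ·S⁻¹ = [2804934/13928777; 2708153/13928777]
step 2: x' = x̄ + K·y = [13926220/13928777, -41050299/13928777]
step 2: P' = (I − K·H)·P̄ = [25059088/13928777 -36186165/13928777; -36186165/13928777 55633324/13928777]

step 0: x' = [199/49, -250/49], P' = [1657/98 -1242/49; -1242/49 1874/49]
step 1: x' = [-195752/97669, 194710/97669], P' = [175103/97669 -252927/97669; -252927/97669 389192/97669]
step 2: x' = [13926220/13928777, -41050299/13928777], P' = [25059088/13928777 -36186165/13928777; -36186165/13928777 55633324/13928777]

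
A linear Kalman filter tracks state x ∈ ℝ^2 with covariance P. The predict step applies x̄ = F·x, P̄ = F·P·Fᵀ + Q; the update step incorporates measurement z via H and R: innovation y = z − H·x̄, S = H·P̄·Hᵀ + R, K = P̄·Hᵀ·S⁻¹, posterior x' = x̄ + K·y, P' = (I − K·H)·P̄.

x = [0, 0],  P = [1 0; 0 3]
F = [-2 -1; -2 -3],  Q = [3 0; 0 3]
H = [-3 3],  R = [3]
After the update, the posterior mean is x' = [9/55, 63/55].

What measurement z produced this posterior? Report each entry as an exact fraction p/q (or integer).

z = [3]

x̄ = F·x = [0, 0]
P̄ = F·P·Fᵀ + Q = [10 13; 13 34]
S = H·P̄·Hᵀ + R = [165]
K = P̄·Hᵀ·S⁻¹ = [3/55; 21/55]
x' − x̄ = [9/55, 63/55] = K·y
y = (KᵀK)⁻¹·Kᵀ·(x' − x̄) = [3]
z = y + H·x̄ = [3] + [0] = [3]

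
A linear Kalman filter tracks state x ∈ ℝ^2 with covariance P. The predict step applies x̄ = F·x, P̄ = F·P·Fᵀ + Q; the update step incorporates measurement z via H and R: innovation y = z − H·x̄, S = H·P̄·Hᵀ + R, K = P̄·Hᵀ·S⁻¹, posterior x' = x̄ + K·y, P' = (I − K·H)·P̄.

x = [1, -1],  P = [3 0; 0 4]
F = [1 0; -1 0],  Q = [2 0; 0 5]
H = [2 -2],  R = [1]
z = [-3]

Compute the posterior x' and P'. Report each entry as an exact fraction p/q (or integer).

x' = [-5/11, 1]
P' = [129/77 11/7; 11/7 12/7]

x̄ = F·x = [1, -1]
P̄ = F·P·Fᵀ + Q = [5 -3; -3 8]
y = z − H·x̄ = [-7]
S = H·P̄·Hᵀ + R = [77]
K = P̄·Hᵀ·S⁻¹ = [16/77; -2/7]
x' = x̄ + K·y = [-5/11, 1]
P' = (I − K·H)·P̄ = [129/77 11/7; 11/7 12/7]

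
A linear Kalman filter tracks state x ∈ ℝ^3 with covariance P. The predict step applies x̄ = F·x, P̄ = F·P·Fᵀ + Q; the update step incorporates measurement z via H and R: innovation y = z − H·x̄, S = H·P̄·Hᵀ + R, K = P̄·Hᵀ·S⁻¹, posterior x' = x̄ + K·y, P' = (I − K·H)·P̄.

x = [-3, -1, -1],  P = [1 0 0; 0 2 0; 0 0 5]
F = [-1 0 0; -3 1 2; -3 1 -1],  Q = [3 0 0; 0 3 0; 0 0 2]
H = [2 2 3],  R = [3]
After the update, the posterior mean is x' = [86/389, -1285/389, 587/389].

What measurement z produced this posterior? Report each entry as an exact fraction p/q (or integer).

x̄ = F·x = [3, 6, 9]
P̄ = F·P·Fᵀ + Q = [4 3 3; 3 34 1; 3 1 18]
S = H·P̄·Hᵀ + R = [389]
K = P̄·Hᵀ·S⁻¹ = [23/389; 77/389; 62/389]
x' − x̄ = [-1081/389, -3619/389, -2914/389] = K·y
y = (KᵀK)⁻¹·Kᵀ·(x' − x̄) = [-47]
z = y + H·x̄ = [-47] + [45] = [-2]

z = [-2]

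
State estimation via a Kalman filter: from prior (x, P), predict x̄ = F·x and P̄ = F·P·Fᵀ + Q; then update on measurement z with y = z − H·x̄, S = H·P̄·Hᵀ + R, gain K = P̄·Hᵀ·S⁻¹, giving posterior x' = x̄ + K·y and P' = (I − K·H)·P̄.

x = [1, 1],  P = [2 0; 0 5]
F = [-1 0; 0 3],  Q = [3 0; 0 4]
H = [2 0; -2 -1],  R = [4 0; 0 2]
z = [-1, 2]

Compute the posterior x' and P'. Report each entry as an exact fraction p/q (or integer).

x' = [-457/652, -149/326]
P' = [255/326 -245/163; -245/163 784/163]

x̄ = F·x = [-1, 3]
P̄ = F·P·Fᵀ + Q = [5 0; 0 49]
y = z − H·x̄ = [1, 3]
S = H·P̄·Hᵀ + R = [24 -20; -20 71]
K = P̄·Hᵀ·S⁻¹ = [255/652 -5/163; -245/326 -147/163]
x' = x̄ + K·y = [-457/652, -149/326]
P' = (I − K·H)·P̄ = [255/326 -245/163; -245/163 784/163]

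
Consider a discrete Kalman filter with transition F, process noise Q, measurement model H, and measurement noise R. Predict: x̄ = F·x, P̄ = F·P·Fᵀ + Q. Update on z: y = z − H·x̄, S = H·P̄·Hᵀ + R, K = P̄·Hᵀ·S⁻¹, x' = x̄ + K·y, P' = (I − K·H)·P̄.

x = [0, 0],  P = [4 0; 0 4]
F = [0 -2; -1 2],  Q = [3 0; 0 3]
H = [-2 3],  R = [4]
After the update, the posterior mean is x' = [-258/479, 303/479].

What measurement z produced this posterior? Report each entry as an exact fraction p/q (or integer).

z = [3]

x̄ = F·x = [0, 0]
P̄ = F·P·Fᵀ + Q = [19 -16; -16 23]
S = H·P̄·Hᵀ + R = [479]
K = P̄·Hᵀ·S⁻¹ = [-86/479; 101/479]
x' − x̄ = [-258/479, 303/479] = K·y
y = (KᵀK)⁻¹·Kᵀ·(x' − x̄) = [3]
z = y + H·x̄ = [3] + [0] = [3]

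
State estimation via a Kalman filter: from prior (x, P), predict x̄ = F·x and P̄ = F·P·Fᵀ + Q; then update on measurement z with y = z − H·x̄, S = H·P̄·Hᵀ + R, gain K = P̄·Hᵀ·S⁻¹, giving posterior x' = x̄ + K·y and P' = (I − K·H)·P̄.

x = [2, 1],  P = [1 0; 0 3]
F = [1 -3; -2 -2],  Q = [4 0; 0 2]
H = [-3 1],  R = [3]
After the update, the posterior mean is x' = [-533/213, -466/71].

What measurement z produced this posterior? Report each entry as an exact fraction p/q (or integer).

z = [1]

x̄ = F·x = [-1, -6]
P̄ = F·P·Fᵀ + Q = [32 16; 16 18]
S = H·P̄·Hᵀ + R = [213]
K = P̄·Hᵀ·S⁻¹ = [-80/213; -10/71]
x' − x̄ = [-320/213, -40/71] = K·y
y = (KᵀK)⁻¹·Kᵀ·(x' − x̄) = [4]
z = y + H·x̄ = [4] + [-3] = [1]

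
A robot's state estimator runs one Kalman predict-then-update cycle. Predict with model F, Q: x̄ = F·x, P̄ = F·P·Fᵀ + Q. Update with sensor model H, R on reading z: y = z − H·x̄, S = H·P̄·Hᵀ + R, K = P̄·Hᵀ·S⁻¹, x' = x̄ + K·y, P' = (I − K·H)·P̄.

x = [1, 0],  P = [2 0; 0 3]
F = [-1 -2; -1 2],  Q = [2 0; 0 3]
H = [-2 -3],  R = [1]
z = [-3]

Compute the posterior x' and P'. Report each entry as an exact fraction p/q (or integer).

x' = [-41/49, 75/49]
P' = [782/49 -521/49; -521/49 705/98]

x̄ = F·x = [-1, -1]
P̄ = F·P·Fᵀ + Q = [16 -10; -10 17]
y = z − H·x̄ = [-8]
S = H·P̄·Hᵀ + R = [98]
K = P̄·Hᵀ·S⁻¹ = [-1/49; -31/98]
x' = x̄ + K·y = [-41/49, 75/49]
P' = (I − K·H)·P̄ = [782/49 -521/49; -521/49 705/98]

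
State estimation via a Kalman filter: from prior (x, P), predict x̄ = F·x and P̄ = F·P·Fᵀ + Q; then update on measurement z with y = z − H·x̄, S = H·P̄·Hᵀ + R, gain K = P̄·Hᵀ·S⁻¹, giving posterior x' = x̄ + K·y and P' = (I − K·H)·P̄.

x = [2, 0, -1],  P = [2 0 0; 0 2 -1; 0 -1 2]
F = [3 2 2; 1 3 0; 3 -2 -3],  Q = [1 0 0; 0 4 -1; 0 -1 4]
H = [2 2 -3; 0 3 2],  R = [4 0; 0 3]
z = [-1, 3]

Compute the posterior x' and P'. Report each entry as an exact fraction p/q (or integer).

x' = [279/103, -481/1751, 3495/1751]
P' = [6127/412 -1823/412 1407/206; -1823/412 10979/7004 -7239/3502; 1407/206 -7239/3502 41901/12257]

x̄ = F·x = [4, 2, 9]
P̄ = F·P·Fᵀ + Q = [27 12 8; 12 24 2; 8 2 36]
y = z − H·x̄ = [14, -21]
S = H·P̄·Hᵀ + R = [508 22; 22 387]
K = P̄·Hᵀ·S⁻¹ = [83/824 53/412; 1705/14008 1327/7004; -8943/49028 5195/24514]
x' = x̄ + K·y = [279/103, -481/1751, 3495/1751]
P' = (I − K·H)·P̄ = [6127/412 -1823/412 1407/206; -1823/412 10979/7004 -7239/3502; 1407/206 -7239/3502 41901/12257]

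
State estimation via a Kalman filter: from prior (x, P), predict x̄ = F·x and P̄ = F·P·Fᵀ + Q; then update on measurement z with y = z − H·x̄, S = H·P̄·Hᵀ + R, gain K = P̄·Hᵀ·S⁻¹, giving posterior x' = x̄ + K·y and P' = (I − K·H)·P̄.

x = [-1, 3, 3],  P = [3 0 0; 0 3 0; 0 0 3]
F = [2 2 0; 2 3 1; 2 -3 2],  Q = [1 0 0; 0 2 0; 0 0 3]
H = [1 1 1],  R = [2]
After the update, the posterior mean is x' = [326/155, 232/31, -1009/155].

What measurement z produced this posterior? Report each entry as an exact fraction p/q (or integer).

x̄ = F·x = [4, 10, -5]
P̄ = F·P·Fᵀ + Q = [25 30 -6; 30 44 -9; -6 -9 54]
S = H·P̄·Hᵀ + R = [155]
K = P̄·Hᵀ·S⁻¹ = [49/155; 13/31; 39/155]
x' − x̄ = [-294/155, -78/31, -234/155] = K·y
y = (KᵀK)⁻¹·Kᵀ·(x' − x̄) = [-6]
z = y + H·x̄ = [-6] + [9] = [3]

z = [3]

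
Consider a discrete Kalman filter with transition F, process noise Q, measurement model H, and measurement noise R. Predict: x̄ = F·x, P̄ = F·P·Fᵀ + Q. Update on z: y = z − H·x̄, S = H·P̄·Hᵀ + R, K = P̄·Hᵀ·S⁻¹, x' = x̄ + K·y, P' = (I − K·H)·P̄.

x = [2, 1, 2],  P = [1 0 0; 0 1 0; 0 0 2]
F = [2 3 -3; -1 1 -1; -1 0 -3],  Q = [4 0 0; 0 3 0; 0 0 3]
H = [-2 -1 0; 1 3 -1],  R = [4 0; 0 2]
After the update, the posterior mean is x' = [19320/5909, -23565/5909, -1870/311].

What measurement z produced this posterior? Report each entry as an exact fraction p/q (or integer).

x̄ = F·x = [1, -3, -8]
P̄ = F·P·Fᵀ + Q = [35 7 16; 7 7 7; 16 7 22]
S = H·P̄·Hᵀ + R = [179 -101; -101 90]
K = P̄·Hᵀ·S⁻¹ = [-2890/5909 -617/5909; 231/5909 1638/5909; -105/311 -66/311]
x' − x̄ = [13411/5909, -5838/5909, 618/311] = K·y
y = (KᵀK)⁻¹·Kᵀ·(x' − x̄) = [-4, -3]
z = y + H·x̄ = [-4, -3] + [1, 0] = [-3, -3]

z = [-3, -3]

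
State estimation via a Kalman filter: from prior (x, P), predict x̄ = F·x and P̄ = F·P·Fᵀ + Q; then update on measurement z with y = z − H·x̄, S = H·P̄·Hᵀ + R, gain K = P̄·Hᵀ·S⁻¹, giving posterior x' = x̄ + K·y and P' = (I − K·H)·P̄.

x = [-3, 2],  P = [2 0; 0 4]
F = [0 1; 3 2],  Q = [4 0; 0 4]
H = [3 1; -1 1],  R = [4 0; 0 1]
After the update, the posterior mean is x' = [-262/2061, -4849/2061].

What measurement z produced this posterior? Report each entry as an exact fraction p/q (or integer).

z = [-3, -2]

x̄ = F·x = [2, -5]
P̄ = F·P·Fᵀ + Q = [8 8; 8 38]
S = H·P̄·Hᵀ + R = [162 30; 30 31]
K = P̄·Hᵀ·S⁻¹ = [496/2061 -160/687; 511/2061 500/687]
x' − x̄ = [-4384/2061, 5456/2061] = K·y
y = (KᵀK)⁻¹·Kᵀ·(x' − x̄) = [-4, 5]
z = y + H·x̄ = [-4, 5] + [1, -7] = [-3, -2]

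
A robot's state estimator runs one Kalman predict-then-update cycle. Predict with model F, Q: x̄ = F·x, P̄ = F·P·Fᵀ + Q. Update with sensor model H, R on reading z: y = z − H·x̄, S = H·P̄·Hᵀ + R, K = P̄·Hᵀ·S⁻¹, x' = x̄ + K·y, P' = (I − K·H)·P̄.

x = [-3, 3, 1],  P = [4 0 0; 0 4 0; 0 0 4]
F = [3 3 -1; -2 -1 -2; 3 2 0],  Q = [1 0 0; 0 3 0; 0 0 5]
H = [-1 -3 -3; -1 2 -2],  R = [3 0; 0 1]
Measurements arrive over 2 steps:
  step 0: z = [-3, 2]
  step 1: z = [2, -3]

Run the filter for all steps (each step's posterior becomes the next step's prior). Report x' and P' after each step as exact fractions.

step 0: x' = [19048/10009, 11496/10009, -24086/30027], P' = [730941/130117 5175/10009 -287759/130117; 5175/10009 1921/10009 -1846/10009; -287759/130117 -1846/10009 395437/390351]
step 1: x' = [42781081363/32245972516, -30450261161/32245972516, -3583929215/32245972516], P' = [105626080479/32245972516 8034169467/32245972516 -41048023803/32245972516; 8034169467/32245972516 5135503903/32245972516 -2507262471/32245972516; -41048023803/32245972516 -2507262471/32245972516 20531193443/32245972516]

step 0: x̄ = F·x = [-1, 1, -3]
step 0: P̄ = F·P·Fᵀ + Q = [77 -28 60; -28 39 -32; 60 -32 57]
step 0: y = z − H·x̄ = [-10, -7]
step 0: S = H·P̄·Hᵀ + R = [560 457; 457 1070]
step 0: K = P̄·Hᵀ·S⁻¹ = [-23163/130117 -20873/130117; -1800/10009 2359/10009; -35684/390351 -71585/390351]
step 0: x' = x̄ + K·y = [19048/10009, 11496/10009, -24086/30027]
step 0: P' = (I − K·H)·P̄ = [730941/130117 5175/10009 -287759/130117; 5175/10009 1921/10009 -1846/10009; -287759/130117 -1846/10009 395437/390351]
step 1: x̄ = F·x = [298982/30027, -100604/30027, 80136/10009]
step 1: P̄ = F·P·Fᵀ + Q = [2341534/30027 -814936/30027 665285/10009; -814936/30027 5212120/390351 -3083971/130117; 665285/10009 -3083971/130117 8136246/130117]
step 1: y = z − H·x̄ = [778448/30027, 296975/10009]
step 1: S = H·P̄·Hᵀ + R = [223775965/390351 88252019/130117; 88252019/130117 123163387/130117]
step 1: K = P̄·Hᵀ·S⁻¹ = [-2194839157/32245972516 -7461693939/32245972516; -5306297921/32245972516 7251363281/32245972516; -4341256371/32245972516 -5028888025/32245972516]
step 1: x' = x̄ + K·y = [42781081363/32245972516, -30450261161/32245972516, -3583929215/32245972516]
step 1: P' = (I − K·H)·P̄ = [105626080479/32245972516 8034169467/32245972516 -41048023803/32245972516; 8034169467/32245972516 5135503903/32245972516 -2507262471/32245972516; -41048023803/32245972516 -2507262471/32245972516 20531193443/32245972516]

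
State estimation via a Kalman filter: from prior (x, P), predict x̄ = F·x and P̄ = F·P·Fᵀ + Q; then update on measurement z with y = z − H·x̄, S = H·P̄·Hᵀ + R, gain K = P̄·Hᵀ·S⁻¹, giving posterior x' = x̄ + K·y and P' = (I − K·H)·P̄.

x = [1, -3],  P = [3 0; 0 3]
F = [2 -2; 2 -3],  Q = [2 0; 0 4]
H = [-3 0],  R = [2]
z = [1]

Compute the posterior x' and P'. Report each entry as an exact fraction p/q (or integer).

x' = [-31/118, 173/118]
P' = [13/59 15/59; 15/59 512/59]

x̄ = F·x = [8, 11]
P̄ = F·P·Fᵀ + Q = [26 30; 30 43]
y = z − H·x̄ = [25]
S = H·P̄·Hᵀ + R = [236]
K = P̄·Hᵀ·S⁻¹ = [-39/118; -45/118]
x' = x̄ + K·y = [-31/118, 173/118]
P' = (I − K·H)·P̄ = [13/59 15/59; 15/59 512/59]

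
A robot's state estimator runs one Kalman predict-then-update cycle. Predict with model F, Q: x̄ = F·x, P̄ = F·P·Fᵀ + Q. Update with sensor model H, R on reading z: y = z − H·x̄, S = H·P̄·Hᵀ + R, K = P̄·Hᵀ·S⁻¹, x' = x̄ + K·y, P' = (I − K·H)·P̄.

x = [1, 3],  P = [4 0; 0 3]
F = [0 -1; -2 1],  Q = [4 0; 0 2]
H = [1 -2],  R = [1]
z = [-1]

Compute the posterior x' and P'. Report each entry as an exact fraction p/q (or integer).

x̄ = F·x = [-3, 1]
P̄ = F·P·Fᵀ + Q = [7 -3; -3 21]
y = z − H·x̄ = [4]
S = H·P̄·Hᵀ + R = [104]
K = P̄·Hᵀ·S⁻¹ = [1/8; -45/104]
x' = x̄ + K·y = [-5/2, -19/26]
P' = (I − K·H)·P̄ = [43/8 21/8; 21/8 159/104]

x' = [-5/2, -19/26]
P' = [43/8 21/8; 21/8 159/104]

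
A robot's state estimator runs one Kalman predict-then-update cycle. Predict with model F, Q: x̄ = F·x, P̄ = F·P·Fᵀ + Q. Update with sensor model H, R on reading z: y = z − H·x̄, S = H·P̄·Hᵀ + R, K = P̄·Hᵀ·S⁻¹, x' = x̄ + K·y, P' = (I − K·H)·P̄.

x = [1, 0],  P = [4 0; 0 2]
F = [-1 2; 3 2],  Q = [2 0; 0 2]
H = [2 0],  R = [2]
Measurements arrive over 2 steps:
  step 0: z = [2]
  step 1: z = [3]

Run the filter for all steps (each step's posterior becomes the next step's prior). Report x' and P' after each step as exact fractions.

step 0: x' = [27/29, 71/29], P' = [14/29 -4/29; -4/29 1302/29]
step 1: x' = [1231/817, 4329/817], P' = [5296/10621 5150/10621; 5150/10621 128056/10621]

step 0: x̄ = F·x = [-1, 3]
step 0: P̄ = F·P·Fᵀ + Q = [14 -4; -4 46]
step 0: y = z − H·x̄ = [4]
step 0: S = H·P̄·Hᵀ + R = [58]
step 0: K = P̄·Hᵀ·S⁻¹ = [14/29; -4/29]
step 0: x' = x̄ + K·y = [27/29, 71/29]
step 0: P' = (I − K·H)·P̄ = [14/29 -4/29; -4/29 1302/29]
step 1: x̄ = F·x = [115/29, 223/29]
step 1: P̄ = F·P·Fᵀ + Q = [5296/29 5150/29; 5150/29 5344/29]
step 1: y = z − H·x̄ = [-143/29]
step 1: S = H·P̄·Hᵀ + R = [21242/29]
step 1: K = P̄·Hᵀ·S⁻¹ = [5296/10621; 5150/10621]
step 1: x' = x̄ + K·y = [1231/817, 4329/817]
step 1: P' = (I − K·H)·P̄ = [5296/10621 5150/10621; 5150/10621 128056/10621]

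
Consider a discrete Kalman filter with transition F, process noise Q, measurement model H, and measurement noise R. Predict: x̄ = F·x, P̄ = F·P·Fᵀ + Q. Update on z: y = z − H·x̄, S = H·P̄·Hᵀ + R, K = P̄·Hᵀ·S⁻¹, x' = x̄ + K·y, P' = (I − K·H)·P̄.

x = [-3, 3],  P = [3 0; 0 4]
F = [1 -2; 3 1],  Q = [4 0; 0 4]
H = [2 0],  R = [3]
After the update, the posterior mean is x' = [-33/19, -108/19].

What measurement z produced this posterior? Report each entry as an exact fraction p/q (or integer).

x̄ = F·x = [-9, -6]
P̄ = F·P·Fᵀ + Q = [23 1; 1 35]
S = H·P̄·Hᵀ + R = [95]
K = P̄·Hᵀ·S⁻¹ = [46/95; 2/95]
x' − x̄ = [138/19, 6/19] = K·y
y = (KᵀK)⁻¹·Kᵀ·(x' − x̄) = [15]
z = y + H·x̄ = [15] + [-18] = [-3]

z = [-3]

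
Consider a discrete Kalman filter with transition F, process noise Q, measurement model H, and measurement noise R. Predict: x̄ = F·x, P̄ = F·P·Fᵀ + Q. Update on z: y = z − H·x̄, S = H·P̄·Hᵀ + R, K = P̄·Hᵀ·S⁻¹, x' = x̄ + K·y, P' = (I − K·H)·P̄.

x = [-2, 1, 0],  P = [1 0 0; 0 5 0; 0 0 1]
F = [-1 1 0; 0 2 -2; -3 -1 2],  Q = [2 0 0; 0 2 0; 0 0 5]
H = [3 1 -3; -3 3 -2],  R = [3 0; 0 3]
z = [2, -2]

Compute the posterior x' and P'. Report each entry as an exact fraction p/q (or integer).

x̄ = F·x = [3, 2, 5]
P̄ = F·P·Fᵀ + Q = [8 10 -2; 10 26 -14; -2 -14 23]
y = z − H·x̄ = [6, 11]
S = H·P̄·Hᵀ + R = [488 352; 352 365]
K = P̄·Hᵀ·S⁻¹ = [1385/6777 -1150/6777; 167/1004 12/251; -1207/18072 -362/2259]
x' = x̄ + K·y = [15991/6777, 1769/502, 25631/9036]
P' = (I − K·H)·P̄ = [10316/6777 720/251 5137/2259; 720/251 3045/502 4743/1004; 5137/2259 4743/1004 23587/6024]

x' = [15991/6777, 1769/502, 25631/9036]
P' = [10316/6777 720/251 5137/2259; 720/251 3045/502 4743/1004; 5137/2259 4743/1004 23587/6024]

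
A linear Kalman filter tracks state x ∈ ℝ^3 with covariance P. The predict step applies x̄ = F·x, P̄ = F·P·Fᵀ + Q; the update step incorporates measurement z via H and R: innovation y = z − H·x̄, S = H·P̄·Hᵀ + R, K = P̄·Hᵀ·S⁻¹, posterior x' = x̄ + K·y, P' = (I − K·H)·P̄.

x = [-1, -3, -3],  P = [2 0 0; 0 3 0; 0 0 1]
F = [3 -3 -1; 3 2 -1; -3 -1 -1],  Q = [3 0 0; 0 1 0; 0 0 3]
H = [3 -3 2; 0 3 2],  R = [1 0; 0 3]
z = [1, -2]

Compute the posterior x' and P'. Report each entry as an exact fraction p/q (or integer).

x̄ = F·x = [9, -6, 9]
P̄ = F·P·Fᵀ + Q = [49 1 -8; 1 32 -23; -8 -23 25]
y = z − H·x̄ = [-62, -2]
S = H·P̄·Hᵀ + R = [992 -227; -227 115]
K = P̄·Hᵀ·S⁻¹ = [11769/62551 16160/62551; -4635/62551 18047/62551; 6612/62551 2717/62551]
x' = x̄ + K·y = [-199039/62551, -124030/62551, 147581/62551]
P' = (I − K·H)·P̄ = [1768647/62551 890442/62551 -1311423/62551; 890442/62551 455017/62551 -655455/62551; -1311423/62551 -655455/62551 987258/62551]

x' = [-199039/62551, -124030/62551, 147581/62551]
P' = [1768647/62551 890442/62551 -1311423/62551; 890442/62551 455017/62551 -655455/62551; -1311423/62551 -655455/62551 987258/62551]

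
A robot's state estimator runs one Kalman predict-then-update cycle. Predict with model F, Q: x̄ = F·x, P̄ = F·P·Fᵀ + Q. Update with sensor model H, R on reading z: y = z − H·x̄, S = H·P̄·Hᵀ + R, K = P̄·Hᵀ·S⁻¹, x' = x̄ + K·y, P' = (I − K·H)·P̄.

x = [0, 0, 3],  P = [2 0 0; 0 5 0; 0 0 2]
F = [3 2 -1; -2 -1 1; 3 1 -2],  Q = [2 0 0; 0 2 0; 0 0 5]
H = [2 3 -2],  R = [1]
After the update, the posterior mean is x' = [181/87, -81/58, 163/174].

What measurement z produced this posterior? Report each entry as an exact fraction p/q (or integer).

z = [-2]

x̄ = F·x = [-3, 3, -6]
P̄ = F·P·Fᵀ + Q = [42 -24 32; -24 17 -21; 32 -21 36]
S = H·P̄·Hᵀ + R = [174]
K = P̄·Hᵀ·S⁻¹ = [-26/87; 15/58; -71/174]
x' − x̄ = [442/87, -255/58, 1207/174] = K·y
y = (KᵀK)⁻¹·Kᵀ·(x' − x̄) = [-17]
z = y + H·x̄ = [-17] + [15] = [-2]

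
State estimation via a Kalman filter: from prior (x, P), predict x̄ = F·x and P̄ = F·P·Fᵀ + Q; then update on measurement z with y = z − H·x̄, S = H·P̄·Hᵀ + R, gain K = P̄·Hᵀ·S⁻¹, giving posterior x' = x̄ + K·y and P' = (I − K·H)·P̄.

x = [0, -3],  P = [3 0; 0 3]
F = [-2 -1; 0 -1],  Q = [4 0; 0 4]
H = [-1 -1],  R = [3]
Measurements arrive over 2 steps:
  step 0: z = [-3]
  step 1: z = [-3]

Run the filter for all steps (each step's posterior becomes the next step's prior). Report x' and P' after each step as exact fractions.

step 0: x̄ = F·x = [3, 3]
step 0: P̄ = F·P·Fᵀ + Q = [19 3; 3 7]
step 0: y = z − H·x̄ = [3]
step 0: S = H·P̄·Hᵀ + R = [35]
step 0: K = P̄·Hᵀ·S⁻¹ = [-22/35; -2/7]
step 0: x' = x̄ + K·y = [39/35, 15/7]
step 0: P' = (I − K·H)·P̄ = [181/35 -23/7; -23/7 29/7]
step 1: x̄ = F·x = [-153/35, -15/7]
step 1: P̄ = F·P·Fᵀ + Q = [549/35 -17/7; -17/7 57/7]
step 1: y = z − H·x̄ = [-333/35]
step 1: S = H·P̄·Hᵀ + R = [769/35]
step 1: K = P̄·Hᵀ·S⁻¹ = [-464/769; -200/769]
step 1: x' = x̄ + K·y = [1053/769, 255/769]
step 1: P' = (I − K·H)·P̄ = [5911/769 -4519/769; -4519/769 5119/769]

step 0: x' = [39/35, 15/7], P' = [181/35 -23/7; -23/7 29/7]
step 1: x' = [1053/769, 255/769], P' = [5911/769 -4519/769; -4519/769 5119/769]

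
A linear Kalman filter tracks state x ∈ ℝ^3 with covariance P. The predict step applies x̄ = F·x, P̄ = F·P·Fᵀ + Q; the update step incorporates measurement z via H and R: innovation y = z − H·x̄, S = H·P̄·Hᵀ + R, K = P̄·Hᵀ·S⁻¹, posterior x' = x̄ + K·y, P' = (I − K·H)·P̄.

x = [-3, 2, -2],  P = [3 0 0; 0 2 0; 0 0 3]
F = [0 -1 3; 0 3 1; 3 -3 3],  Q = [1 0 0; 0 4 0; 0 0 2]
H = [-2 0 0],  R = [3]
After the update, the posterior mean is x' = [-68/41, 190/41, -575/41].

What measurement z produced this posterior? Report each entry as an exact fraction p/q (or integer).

x̄ = F·x = [-8, 4, -21]
P̄ = F·P·Fᵀ + Q = [30 3 33; 3 25 -9; 33 -9 74]
S = H·P̄·Hᵀ + R = [123]
K = P̄·Hᵀ·S⁻¹ = [-20/41; -2/41; -22/41]
x' − x̄ = [260/41, 26/41, 286/41] = K·y
y = (KᵀK)⁻¹·Kᵀ·(x' − x̄) = [-13]
z = y + H·x̄ = [-13] + [16] = [3]

z = [3]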